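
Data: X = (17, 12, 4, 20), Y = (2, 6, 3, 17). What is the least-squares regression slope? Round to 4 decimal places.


b = sum((xi-xbar)(yi-ybar)) / sum((xi-xbar)^2)
n = 4, xbar = 53/4 = 13.25, ybar = 28/4 = 7
Sxy = sum((xi-xbar)(yi-ybar)) = 87
Sxx = sum((xi-xbar)^2) = 146.75
b = Sxy / Sxx = 348/587 ≈ 0.592845

0.5928


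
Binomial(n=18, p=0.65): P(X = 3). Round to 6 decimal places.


P = C(n,k) * p^k * (1-p)^(n-k)
C(18,3) = 816
p^k = 0.65^3 = 0.274625
(1-p)^(n-k) = 0.35^15 ≈ 0.0000001448841
P = 816 * 0.274625 * 0.0000001448841 ≈ 0.000032

0.000032


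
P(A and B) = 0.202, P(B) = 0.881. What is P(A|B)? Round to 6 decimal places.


P(A|B) = P(A and B) / P(B) = 0.202 / 0.881 = 202/881 ≈ 0.22928490

0.229285


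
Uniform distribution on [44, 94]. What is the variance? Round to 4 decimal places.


Var = (b-a)^2 / 12
(b-a)^2 = (94 - 44)^2 = 2500
Var = 2500/12 ≈ 208.333333

208.3333


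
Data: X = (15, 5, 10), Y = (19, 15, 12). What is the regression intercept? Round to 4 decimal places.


a = ybar - b*xbar, where b = sum((xi-xbar)(yi-ybar)) / sum((xi-xbar)^2)
n = 3, xbar = 30/3 = 10, ybar = 46/3 ≈ 15.333333
Sxy = sum((xi-xbar)(yi-ybar)) = 20
Sxx = sum((xi-xbar)^2) = 50
b = Sxy / Sxx = 0.4
a = 15.333333 - 0.4 * 10 = 34/3 ≈ 11.333333

11.3333


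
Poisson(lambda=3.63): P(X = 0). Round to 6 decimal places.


P = e^(-lam) * lam^k / k!
e^(-3.63) ≈ 0.02651618
lam^k = 3.63^0 = 1
k! = 0! = 1
P = 0.02651618 * 1 / 1 ≈ 0.026516

0.026516


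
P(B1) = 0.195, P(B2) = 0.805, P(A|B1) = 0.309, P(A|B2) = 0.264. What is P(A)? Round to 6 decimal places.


P(A) = P(A|B1)*P(B1) + P(A|B2)*P(B2)
P(A|B1)*P(B1) = 0.309 * 0.195 = 0.060255
P(A|B2)*P(B2) = 0.264 * 0.805 = 0.21252
P(A) = 0.060255 + 0.21252 = 0.272775

0.272775


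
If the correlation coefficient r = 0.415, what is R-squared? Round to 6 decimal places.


R^2 = r^2 = (0.415)^2 = 0.172225

0.172225


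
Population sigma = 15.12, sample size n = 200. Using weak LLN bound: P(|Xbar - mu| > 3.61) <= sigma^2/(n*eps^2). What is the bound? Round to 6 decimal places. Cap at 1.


bound = min(1, sigma^2/(n*eps^2))
sigma^2 = 15.12^2 = 228.6144
n*eps^2 = 200 * 3.61^2 = 200 * 13.0321 = 2606.42
sigma^2/(n*eps^2) = 228.6144 / 2606.42 ≈ 0.08771203

0.087712


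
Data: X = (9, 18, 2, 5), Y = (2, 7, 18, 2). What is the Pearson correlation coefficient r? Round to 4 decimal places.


r = sum((xi-xbar)(yi-ybar)) / sqrt(sum((xi-xbar)^2) * sum((yi-ybar)^2))
n = 4, xbar = 34/4 = 8.5, ybar = 29/4 = 7.25
Sxy = sum((xi-xbar)(yi-ybar)) = -56.5
Sxx = sum((xi-xbar)^2) = 145
Syy = sum((yi-ybar)^2) = 170.75
sqrt(Sxx*Syy) ≈ 157.349134
r = Sxy / sqrt(Sxx*Syy) = -56.5 / 157.349134 ≈ -0.359074

-0.3591


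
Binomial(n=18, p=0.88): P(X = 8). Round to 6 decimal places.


P = C(n,k) * p^k * (1-p)^(n-k)
C(18,8) = 43758
p^k = 0.88^8 ≈ 0.3596345
(1-p)^(n-k) = 0.12^10 ≈ 0.0000000006191736
P = 43758 * 0.3596345 * 0.0000000006191736 ≈ 0.000010

0.000010


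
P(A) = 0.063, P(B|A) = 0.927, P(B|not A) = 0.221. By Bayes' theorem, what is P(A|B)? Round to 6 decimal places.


P(A|B) = P(B|A)*P(A) / P(B), P(B) = P(B|A)*P(A) + P(B|not A)*P(not A)
P(B|A)*P(A) = 0.927 * 0.063 = 0.058401
P(B|not A)*P(not A) = 0.221 * 0.937 = 0.207077
P(B) = 0.058401 + 0.207077 = 0.265478
P(A|B) = 0.058401 / 0.265478 ≈ 0.21998433

0.219984


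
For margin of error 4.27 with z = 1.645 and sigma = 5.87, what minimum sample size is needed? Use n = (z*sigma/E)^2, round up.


z*sigma/E = 1.645 * 5.87 / 4.27 ≈ 2.261393
(z*sigma/E)^2 ≈ 5.113900
round up: n = 6

6


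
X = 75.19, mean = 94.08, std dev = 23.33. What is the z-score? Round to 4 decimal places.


z = (X - mu) / sigma
X - mu = 75.19 - 94.08 = -18.89
z = -18.89 / 23.33 = -1889/2333 ≈ -0.809687

-0.8097


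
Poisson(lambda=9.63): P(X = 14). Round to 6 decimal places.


P = e^(-lam) * lam^k / k!
e^(-9.63) ≈ 0.00006572705
lam^k = 9.63^14 ≈ 58988590592183.153019
k! = 14! = 87178291200
P = 0.00006572705 * 58988590592183.153019 / 87178291200 ≈ 0.044474

0.044474


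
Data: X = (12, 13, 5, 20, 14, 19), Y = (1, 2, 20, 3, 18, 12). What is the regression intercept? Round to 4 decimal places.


a = ybar - b*xbar, where b = sum((xi-xbar)(yi-ybar)) / sum((xi-xbar)^2)
n = 6, xbar = 83/6 ≈ 13.833333, ybar = 56/6 = 28/3 ≈ 9.333333
Sxy = sum((xi-xbar)(yi-ybar)) = -290/3 ≈ -96.666667
Sxx = sum((xi-xbar)^2) = 881/6 ≈ 146.833333
b = Sxy / Sxx = -580/881 ≈ -0.658343
a = 9.333333 - (-0.658343) * 13.833333 = 16246/881 ≈ 18.440409

18.4404


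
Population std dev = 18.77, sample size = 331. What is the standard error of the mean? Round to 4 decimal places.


SE = sigma / sqrt(n)
sqrt(331) ≈ 18.193405
SE = 18.77 / 18.193405 ≈ 1.031693

1.0317


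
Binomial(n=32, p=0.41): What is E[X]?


E[X] = n*p = 32 * 0.41 = 13.12

13.12


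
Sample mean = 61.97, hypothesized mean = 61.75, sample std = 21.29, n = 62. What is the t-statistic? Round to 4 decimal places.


t = (xbar - mu0) / (s/sqrt(n))
xbar - mu0 = 61.97 - 61.75 = 0.22
sqrt(62) ≈ 7.87400787
s/sqrt(n) = 21.29 / 7.87400787 ≈ 2.70383270
t = 0.22 / 2.70383270 ≈ 0.081366

0.0814


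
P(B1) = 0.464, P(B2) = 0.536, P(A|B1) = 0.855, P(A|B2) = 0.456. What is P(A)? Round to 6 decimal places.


P(A) = P(A|B1)*P(B1) + P(A|B2)*P(B2)
P(A|B1)*P(B1) = 0.855 * 0.464 = 0.39672
P(A|B2)*P(B2) = 0.456 * 0.536 = 0.244416
P(A) = 0.39672 + 0.244416 = 0.641136

0.641136


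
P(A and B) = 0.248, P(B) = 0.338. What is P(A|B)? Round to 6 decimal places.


P(A|B) = P(A and B) / P(B) = 0.248 / 0.338 = 124/169 ≈ 0.73372781

0.733728


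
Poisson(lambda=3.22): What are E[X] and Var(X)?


E[X] = Var(X) = lambda = 3.22

3.22, 3.22


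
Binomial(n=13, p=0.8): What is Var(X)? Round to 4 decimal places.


Var = n*p*(1-p) = 13 * 0.8 * 0.2 = 2.08

2.0800


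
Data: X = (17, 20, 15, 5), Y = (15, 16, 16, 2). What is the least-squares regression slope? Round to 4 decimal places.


b = sum((xi-xbar)(yi-ybar)) / sum((xi-xbar)^2)
n = 4, xbar = 57/4 = 14.25, ybar = 49/4 = 12.25
Sxy = sum((xi-xbar)(yi-ybar)) = 126.75
Sxx = sum((xi-xbar)^2) = 126.75
b = Sxy / Sxx = 1

1.0000


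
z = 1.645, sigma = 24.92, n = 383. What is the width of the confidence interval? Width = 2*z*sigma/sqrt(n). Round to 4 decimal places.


width = 2*z*sigma/sqrt(n)
2*z*sigma = 2 * 1.645 * 24.92 = 81.9868
sqrt(383) ≈ 19.570386
width = 81.9868 / 19.570386 ≈ 4.189330

4.1893


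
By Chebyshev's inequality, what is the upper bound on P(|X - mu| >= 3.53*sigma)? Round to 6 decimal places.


P <= 1/k^2
k^2 = 3.53^2 = 12.4609
1/k^2 = 1 / 12.4609 ≈ 0.08025103

0.080251


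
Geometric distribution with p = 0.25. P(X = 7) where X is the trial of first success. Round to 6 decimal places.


P = (1-p)^(k-1) * p
(1-p)^(k-1) = 0.75^6 = 729/4096 ≈ 0.1779785
P = 0.1779785 * 0.25 ≈ 0.04449463

0.044495


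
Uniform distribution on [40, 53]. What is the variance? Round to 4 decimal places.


Var = (b-a)^2 / 12
(b-a)^2 = (53 - 40)^2 = 169
Var = 169/12 ≈ 14.083333

14.0833


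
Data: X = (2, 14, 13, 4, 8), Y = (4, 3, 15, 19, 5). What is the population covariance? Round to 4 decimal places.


Cov = (1/n)*sum((xi-xbar)(yi-ybar))
n = 5, xbar = 41/5 = 8.2, ybar = 46/5 = 9.2
sum((xi-xbar)(yi-ybar)) = -16.2
Cov = -16.2 / 5 = -3.24

-3.2400


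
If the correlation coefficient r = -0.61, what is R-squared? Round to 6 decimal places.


R^2 = r^2 = (-0.61)^2 = 0.3721

0.372100


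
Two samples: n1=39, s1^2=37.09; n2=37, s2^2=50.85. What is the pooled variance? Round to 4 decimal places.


sp^2 = ((n1-1)*s1^2 + (n2-1)*s2^2)/(n1+n2-2)
(n1-1)*s1^2 = 38 * 37.09 = 1409.42
(n2-1)*s2^2 = 36 * 50.85 = 1830.6
numerator = 1409.42 + 1830.6 = 3240.02
n1+n2-2 = 74
sp^2 = 3240.02 / 74 = 162001/3700 ≈ 43.784054

43.7841


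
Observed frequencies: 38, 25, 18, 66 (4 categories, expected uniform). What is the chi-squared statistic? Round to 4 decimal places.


chi2 = sum((O-E)^2/E), E = total/4
total = 147, E = 147/4 = 36.75
(38 - 36.75)^2 / 36.75 = 1.5625 / 36.75 = 25/588 ≈ 0.042517
(25 - 36.75)^2 / 36.75 = 138.0625 / 36.75 = 2209/588 ≈ 3.756803
(18 - 36.75)^2 / 36.75 = 351.5625 / 36.75 = 1875/196 ≈ 9.566327
(66 - 36.75)^2 / 36.75 = 855.5625 / 36.75 = 4563/196 ≈ 23.280612
chi2 = 5387/147 ≈ 36.646259

36.6463


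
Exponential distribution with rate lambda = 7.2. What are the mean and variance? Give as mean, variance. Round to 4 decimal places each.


mean = 1/lam, var = 1/lam^2
mean = 1 / 7.2 = 5/36 ≈ 0.138889
lam^2 = 7.2^2 = 51.84
var = 1 / 51.84 = 25/1296 ≈ 0.019290

0.1389, 0.0193


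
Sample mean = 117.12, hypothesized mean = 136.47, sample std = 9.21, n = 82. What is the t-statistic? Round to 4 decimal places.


t = (xbar - mu0) / (s/sqrt(n))
xbar - mu0 = 117.12 - 136.47 = -19.35
sqrt(82) ≈ 9.05538514
s/sqrt(n) = 9.21 / 9.05538514 ≈ 1.01707436
t = -19.35 / 1.01707436 ≈ -19.025158

-19.0252


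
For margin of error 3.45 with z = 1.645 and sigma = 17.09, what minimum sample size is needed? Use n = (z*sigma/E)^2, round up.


z*sigma/E = 1.645 * 17.09 / 3.45 ≈ 8.148710
(z*sigma/E)^2 ≈ 66.401477
round up: n = 67

67


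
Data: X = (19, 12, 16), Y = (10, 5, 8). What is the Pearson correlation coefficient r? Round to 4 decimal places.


r = sum((xi-xbar)(yi-ybar)) / sqrt(sum((xi-xbar)^2) * sum((yi-ybar)^2))
n = 3, xbar = 47/3 ≈ 15.666667, ybar = 23/3 ≈ 7.666667
Sxy = sum((xi-xbar)(yi-ybar)) = 53/3 ≈ 17.666667
Sxx = sum((xi-xbar)^2) = 74/3 ≈ 24.666667
Syy = sum((yi-ybar)^2) = 38/3 ≈ 12.666667
sqrt(Sxx*Syy) ≈ 17.676098
r = Sxy / sqrt(Sxx*Syy) = 17.666667 / 17.676098 ≈ 0.999466

0.9995


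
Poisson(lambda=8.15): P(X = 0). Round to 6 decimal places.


P = e^(-lam) * lam^k / k!
e^(-8.15) ≈ 0.0002887354
lam^k = 8.15^0 = 1
k! = 0! = 1
P = 0.0002887354 * 1 / 1 ≈ 0.000289

0.000289


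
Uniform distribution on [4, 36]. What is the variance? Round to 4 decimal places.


Var = (b-a)^2 / 12
(b-a)^2 = (36 - 4)^2 = 1024
Var = 1024/12 ≈ 85.333333

85.3333


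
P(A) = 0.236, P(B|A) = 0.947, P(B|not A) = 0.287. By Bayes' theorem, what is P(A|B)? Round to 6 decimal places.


P(A|B) = P(B|A)*P(A) / P(B), P(B) = P(B|A)*P(A) + P(B|not A)*P(not A)
P(B|A)*P(A) = 0.947 * 0.236 = 0.223492
P(B|not A)*P(not A) = 0.287 * 0.764 = 0.219268
P(B) = 0.223492 + 0.219268 = 0.44276
P(A|B) = 0.223492 / 0.44276 ≈ 0.50477008

0.504770


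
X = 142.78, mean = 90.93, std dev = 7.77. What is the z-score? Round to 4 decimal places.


z = (X - mu) / sigma
X - mu = 142.78 - 90.93 = 51.85
z = 51.85 / 7.77 = 5185/777 ≈ 6.673102

6.6731


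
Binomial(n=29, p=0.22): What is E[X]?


E[X] = n*p = 29 * 0.22 = 6.38

6.38


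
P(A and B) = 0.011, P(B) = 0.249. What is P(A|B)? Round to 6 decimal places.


P(A|B) = P(A and B) / P(B) = 0.011 / 0.249 = 11/249 ≈ 0.04417671

0.044177


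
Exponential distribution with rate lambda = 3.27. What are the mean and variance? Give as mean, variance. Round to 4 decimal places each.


mean = 1/lam, var = 1/lam^2
mean = 1 / 3.27 = 100/327 ≈ 0.305810
lam^2 = 3.27^2 = 10.6929
var = 1 / 10.6929 ≈ 0.093520

0.3058, 0.0935


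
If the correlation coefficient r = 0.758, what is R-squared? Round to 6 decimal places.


R^2 = r^2 = (0.758)^2 = 0.574564

0.574564


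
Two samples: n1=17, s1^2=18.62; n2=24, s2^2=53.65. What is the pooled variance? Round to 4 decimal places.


sp^2 = ((n1-1)*s1^2 + (n2-1)*s2^2)/(n1+n2-2)
(n1-1)*s1^2 = 16 * 18.62 = 297.92
(n2-1)*s2^2 = 23 * 53.65 = 1233.95
numerator = 297.92 + 1233.95 = 1531.87
n1+n2-2 = 39
sp^2 = 1531.87 / 39 = 153187/3900 ≈ 39.278718

39.2787


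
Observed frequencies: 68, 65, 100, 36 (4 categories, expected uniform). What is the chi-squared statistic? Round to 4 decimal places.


chi2 = sum((O-E)^2/E), E = total/4
total = 269, E = 269/4 = 67.25
(68 - 67.25)^2 / 67.25 = 0.5625 / 67.25 = 9/1076 ≈ 0.008364
(65 - 67.25)^2 / 67.25 = 5.0625 / 67.25 = 81/1076 ≈ 0.075279
(100 - 67.25)^2 / 67.25 = 1072.5625 / 67.25 = 17161/1076 ≈ 15.948885
(36 - 67.25)^2 / 67.25 = 976.5625 / 67.25 = 15625/1076 ≈ 14.521375
chi2 = 8219/269 ≈ 30.553903

30.5539


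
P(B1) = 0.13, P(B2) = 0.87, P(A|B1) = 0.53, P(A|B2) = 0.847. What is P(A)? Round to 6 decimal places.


P(A) = P(A|B1)*P(B1) + P(A|B2)*P(B2)
P(A|B1)*P(B1) = 0.53 * 0.13 = 0.0689
P(A|B2)*P(B2) = 0.847 * 0.87 = 0.73689
P(A) = 0.0689 + 0.73689 = 0.80579

0.805790


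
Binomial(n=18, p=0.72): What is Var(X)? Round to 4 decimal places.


Var = n*p*(1-p) = 18 * 0.72 * 0.28 = 3.6288

3.6288


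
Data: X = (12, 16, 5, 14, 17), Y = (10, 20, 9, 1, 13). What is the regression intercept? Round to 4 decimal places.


a = ybar - b*xbar, where b = sum((xi-xbar)(yi-ybar)) / sum((xi-xbar)^2)
n = 5, xbar = 64/5 = 12.8, ybar = 53/5 = 10.6
Sxy = sum((xi-xbar)(yi-ybar)) = 41.6
Sxx = sum((xi-xbar)^2) = 90.8
b = Sxy / Sxx = 104/227 ≈ 0.458150
a = 10.6 - 0.458150 * 12.8 = 1075/227 ≈ 4.735683

4.7357


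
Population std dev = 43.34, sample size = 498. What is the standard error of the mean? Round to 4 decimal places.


SE = sigma / sqrt(n)
sqrt(498) ≈ 22.315914
SE = 43.34 / 22.315914 ≈ 1.942112

1.9421


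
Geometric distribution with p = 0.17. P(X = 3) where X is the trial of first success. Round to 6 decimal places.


P = (1-p)^(k-1) * p
(1-p)^(k-1) = 0.83^2 = 0.6889
P = 0.6889 * 0.17 = 0.117113

0.117113


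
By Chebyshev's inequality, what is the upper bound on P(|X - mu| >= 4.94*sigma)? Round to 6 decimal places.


P <= 1/k^2
k^2 = 4.94^2 = 24.4036
1/k^2 = 1 / 24.4036 ≈ 0.04097756

0.040978


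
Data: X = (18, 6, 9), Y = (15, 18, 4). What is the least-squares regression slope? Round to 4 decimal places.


b = sum((xi-xbar)(yi-ybar)) / sum((xi-xbar)^2)
n = 3, xbar = 33/3 = 11, ybar = 37/3 ≈ 12.333333
Sxy = sum((xi-xbar)(yi-ybar)) = 7
Sxx = sum((xi-xbar)^2) = 78
b = Sxy / Sxx = 7/78 ≈ 0.089744

0.0897


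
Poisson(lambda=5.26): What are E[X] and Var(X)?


E[X] = Var(X) = lambda = 5.26

5.26, 5.26


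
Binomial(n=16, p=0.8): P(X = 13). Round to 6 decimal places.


P = C(n,k) * p^k * (1-p)^(n-k)
C(16,13) = 560
p^k = 0.8^13 ≈ 0.05497558
(1-p)^(n-k) = 0.2^3 = 0.008
P = 560 * 0.05497558 * 0.008 ≈ 0.246291

0.246291


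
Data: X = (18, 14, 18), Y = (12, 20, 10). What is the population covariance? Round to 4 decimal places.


Cov = (1/n)*sum((xi-xbar)(yi-ybar))
n = 3, xbar = 50/3 ≈ 16.666667, ybar = 42/3 = 14
sum((xi-xbar)(yi-ybar)) = -24
Cov = -24 / 3 = -8

-8.0000


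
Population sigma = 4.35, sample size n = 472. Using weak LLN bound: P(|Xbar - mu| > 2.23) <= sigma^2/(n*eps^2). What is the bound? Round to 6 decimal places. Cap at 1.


bound = min(1, sigma^2/(n*eps^2))
sigma^2 = 4.35^2 = 18.9225
n*eps^2 = 472 * 2.23^2 = 472 * 4.9729 = 2347.2088
sigma^2/(n*eps^2) = 18.9225 / 2347.2088 ≈ 0.00806170

0.008062


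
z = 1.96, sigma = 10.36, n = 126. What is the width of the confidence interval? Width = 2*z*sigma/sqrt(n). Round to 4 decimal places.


width = 2*z*sigma/sqrt(n)
2*z*sigma = 2 * 1.96 * 10.36 = 40.6112
sqrt(126) ≈ 11.224972
width = 40.6112 / 11.224972 ≈ 3.617933

3.6179


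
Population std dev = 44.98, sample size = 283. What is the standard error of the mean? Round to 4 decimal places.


SE = sigma / sqrt(n)
sqrt(283) ≈ 16.822604
SE = 44.98 / 16.822604 ≈ 2.673783

2.6738


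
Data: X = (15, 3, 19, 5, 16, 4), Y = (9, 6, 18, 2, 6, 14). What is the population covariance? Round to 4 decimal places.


Cov = (1/n)*sum((xi-xbar)(yi-ybar))
n = 6, xbar = 62/6 = 31/3 ≈ 10.333333, ybar = 55/6 ≈ 9.166667
sum((xi-xbar)(yi-ybar)) = 266/3 ≈ 88.666667
Cov = 88.666667 / 6 = 133/9 ≈ 14.777778

14.7778


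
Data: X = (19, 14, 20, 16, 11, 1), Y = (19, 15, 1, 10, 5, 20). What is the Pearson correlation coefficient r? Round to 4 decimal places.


r = sum((xi-xbar)(yi-ybar)) / sqrt(sum((xi-xbar)^2) * sum((yi-ybar)^2))
n = 6, xbar = 81/6 = 13.5, ybar = 70/6 = 35/3 ≈ 11.666667
Sxy = sum((xi-xbar)(yi-ybar)) = -119
Sxx = sum((xi-xbar)^2) = 241.5
Syy = sum((yi-ybar)^2) = 886/3 ≈ 295.333333
sqrt(Sxx*Syy) ≈ 267.063663
r = Sxy / sqrt(Sxx*Syy) = -119 / 267.063663 ≈ -0.445587

-0.4456


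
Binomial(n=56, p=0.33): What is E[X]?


E[X] = n*p = 56 * 0.33 = 18.48

18.48


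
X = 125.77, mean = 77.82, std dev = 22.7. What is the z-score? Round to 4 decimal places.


z = (X - mu) / sigma
X - mu = 125.77 - 77.82 = 47.95
z = 47.95 / 22.7 = 959/454 ≈ 2.112335

2.1123


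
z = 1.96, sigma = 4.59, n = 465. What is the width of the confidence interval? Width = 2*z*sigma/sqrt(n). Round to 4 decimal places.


width = 2*z*sigma/sqrt(n)
2*z*sigma = 2 * 1.96 * 4.59 = 17.9928
sqrt(465) ≈ 21.563859
width = 17.9928 / 21.563859 ≈ 0.834396

0.8344


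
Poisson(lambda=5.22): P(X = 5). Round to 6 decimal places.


P = e^(-lam) * lam^k / k!
e^(-5.22) ≈ 0.005407329
lam^k = 5.22^5 ≈ 3875.721079
k! = 5! = 120
P = 0.005407329 * 3875.721079 / 120 ≈ 0.174644

0.174644


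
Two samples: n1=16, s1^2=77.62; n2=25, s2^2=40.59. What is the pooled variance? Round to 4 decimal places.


sp^2 = ((n1-1)*s1^2 + (n2-1)*s2^2)/(n1+n2-2)
(n1-1)*s1^2 = 15 * 77.62 = 1164.3
(n2-1)*s2^2 = 24 * 40.59 = 974.16
numerator = 1164.3 + 974.16 = 2138.46
n1+n2-2 = 39
sp^2 = 2138.46 / 39 = 35641/650 ≈ 54.832308

54.8323


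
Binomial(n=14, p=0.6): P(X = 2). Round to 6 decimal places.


P = C(n,k) * p^k * (1-p)^(n-k)
C(14,2) = 91
p^k = 0.6^2 = 0.36
(1-p)^(n-k) = 0.4^12 ≈ 0.00001677722
P = 91 * 0.36 * 0.00001677722 ≈ 0.000550

0.000550


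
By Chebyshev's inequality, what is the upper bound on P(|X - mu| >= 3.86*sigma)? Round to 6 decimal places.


P <= 1/k^2
k^2 = 3.86^2 = 14.8996
1/k^2 = 1 / 14.8996 ≈ 0.06711590

0.067116


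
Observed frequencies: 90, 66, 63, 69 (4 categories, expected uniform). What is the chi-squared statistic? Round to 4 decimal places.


chi2 = sum((O-E)^2/E), E = total/4
total = 288, E = 288/4 = 72
(90 - 72)^2 / 72 = 324 / 72 = 4.5
(66 - 72)^2 / 72 = 36 / 72 = 0.5
(63 - 72)^2 / 72 = 81 / 72 = 1.125
(69 - 72)^2 / 72 = 9 / 72 = 0.125
chi2 = 6.25

6.2500


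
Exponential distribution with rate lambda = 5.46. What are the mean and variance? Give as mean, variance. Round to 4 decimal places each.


mean = 1/lam, var = 1/lam^2
mean = 1 / 5.46 = 50/273 ≈ 0.183150
lam^2 = 5.46^2 = 29.8116
var = 1 / 29.8116 ≈ 0.033544

0.1832, 0.0335


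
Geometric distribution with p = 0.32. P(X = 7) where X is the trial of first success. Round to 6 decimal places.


P = (1-p)^(k-1) * p
(1-p)^(k-1) = 0.68^6 ≈ 0.09886748
P = 0.09886748 * 0.32 ≈ 0.03163759

0.031638


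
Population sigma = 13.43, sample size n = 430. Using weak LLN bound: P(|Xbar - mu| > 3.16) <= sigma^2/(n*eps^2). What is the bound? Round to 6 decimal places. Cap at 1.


bound = min(1, sigma^2/(n*eps^2))
sigma^2 = 13.43^2 = 180.3649
n*eps^2 = 430 * 3.16^2 = 430 * 9.9856 = 4293.808
sigma^2/(n*eps^2) = 180.3649 / 4293.808 = 289/6880 ≈ 0.04200581

0.042006


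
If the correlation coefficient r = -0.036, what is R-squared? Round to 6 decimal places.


R^2 = r^2 = (-0.036)^2 = 0.001296

0.001296


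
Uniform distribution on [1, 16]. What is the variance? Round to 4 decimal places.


Var = (b-a)^2 / 12
(b-a)^2 = (16 - 1)^2 = 225
Var = 225/12 = 18.75

18.7500


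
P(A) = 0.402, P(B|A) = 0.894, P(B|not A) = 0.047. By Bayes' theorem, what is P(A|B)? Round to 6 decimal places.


P(A|B) = P(B|A)*P(A) / P(B), P(B) = P(B|A)*P(A) + P(B|not A)*P(not A)
P(B|A)*P(A) = 0.894 * 0.402 = 0.359388
P(B|not A)*P(not A) = 0.047 * 0.598 = 0.028106
P(B) = 0.359388 + 0.028106 = 0.387494
P(A|B) = 0.359388 / 0.387494 ≈ 0.92746726

0.927467


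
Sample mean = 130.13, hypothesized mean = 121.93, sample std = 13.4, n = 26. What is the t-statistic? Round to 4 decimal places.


t = (xbar - mu0) / (s/sqrt(n))
xbar - mu0 = 130.13 - 121.93 = 8.2
sqrt(26) ≈ 5.09901951
s/sqrt(n) = 13.4 / 5.09901951 ≈ 2.62795621
t = 8.2 / 2.62795621 ≈ 3.120296

3.1203


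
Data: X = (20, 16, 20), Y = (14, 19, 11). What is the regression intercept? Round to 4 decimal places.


a = ybar - b*xbar, where b = sum((xi-xbar)(yi-ybar)) / sum((xi-xbar)^2)
n = 3, xbar = 56/3 ≈ 18.666667, ybar = 44/3 ≈ 14.666667
Sxy = sum((xi-xbar)(yi-ybar)) = -52/3 ≈ -17.333333
Sxx = sum((xi-xbar)^2) = 32/3 ≈ 10.666667
b = Sxy / Sxx = -1.625
a = 14.666667 - (-1.625) * 18.666667 = 45

45.0000


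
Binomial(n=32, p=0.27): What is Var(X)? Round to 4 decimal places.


Var = n*p*(1-p) = 32 * 0.27 * 0.73 = 6.3072

6.3072


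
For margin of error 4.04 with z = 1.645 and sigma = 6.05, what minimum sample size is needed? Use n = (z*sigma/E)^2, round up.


z*sigma/E = 1.645 * 6.05 / 4.04 ≈ 2.463428
(z*sigma/E)^2 ≈ 6.068479
round up: n = 7

7


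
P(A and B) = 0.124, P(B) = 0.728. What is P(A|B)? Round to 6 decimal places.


P(A|B) = P(A and B) / P(B) = 0.124 / 0.728 = 31/182 ≈ 0.17032967

0.170330


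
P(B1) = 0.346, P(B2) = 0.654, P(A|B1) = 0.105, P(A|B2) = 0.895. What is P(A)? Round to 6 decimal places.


P(A) = P(A|B1)*P(B1) + P(A|B2)*P(B2)
P(A|B1)*P(B1) = 0.105 * 0.346 = 0.03633
P(A|B2)*P(B2) = 0.895 * 0.654 = 0.58533
P(A) = 0.03633 + 0.58533 = 0.62166

0.621660


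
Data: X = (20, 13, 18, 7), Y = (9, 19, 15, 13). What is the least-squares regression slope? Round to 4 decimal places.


b = sum((xi-xbar)(yi-ybar)) / sum((xi-xbar)^2)
n = 4, xbar = 58/4 = 14.5, ybar = 56/4 = 14
Sxy = sum((xi-xbar)(yi-ybar)) = -24
Sxx = sum((xi-xbar)^2) = 101
b = Sxy / Sxx = -24/101 ≈ -0.237624

-0.2376


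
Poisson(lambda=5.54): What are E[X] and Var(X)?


E[X] = Var(X) = lambda = 5.54

5.54, 5.54


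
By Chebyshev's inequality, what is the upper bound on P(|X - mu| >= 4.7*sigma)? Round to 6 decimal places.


P <= 1/k^2
k^2 = 4.7^2 = 22.09
1/k^2 = 1 / 22.09 = 100/2209 ≈ 0.04526935

0.045269


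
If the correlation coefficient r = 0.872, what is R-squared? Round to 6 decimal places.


R^2 = r^2 = (0.872)^2 = 0.760384

0.760384


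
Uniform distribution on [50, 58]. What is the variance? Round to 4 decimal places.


Var = (b-a)^2 / 12
(b-a)^2 = (58 - 50)^2 = 64
Var = 64/12 ≈ 5.333333

5.3333


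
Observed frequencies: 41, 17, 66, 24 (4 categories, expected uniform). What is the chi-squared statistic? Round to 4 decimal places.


chi2 = sum((O-E)^2/E), E = total/4
total = 148, E = 148/4 = 37
(41 - 37)^2 / 37 = 16 / 37 = 16/37 ≈ 0.432432
(17 - 37)^2 / 37 = 400 / 37 = 400/37 ≈ 10.810811
(66 - 37)^2 / 37 = 841 / 37 = 841/37 ≈ 22.729730
(24 - 37)^2 / 37 = 169 / 37 = 169/37 ≈ 4.567568
chi2 = 1426/37 ≈ 38.540541

38.5405


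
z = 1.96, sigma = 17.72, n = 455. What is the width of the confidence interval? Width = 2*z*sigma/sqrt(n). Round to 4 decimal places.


width = 2*z*sigma/sqrt(n)
2*z*sigma = 2 * 1.96 * 17.72 = 69.4624
sqrt(455) ≈ 21.330729
width = 69.4624 / 21.330729 ≈ 3.256448

3.2564


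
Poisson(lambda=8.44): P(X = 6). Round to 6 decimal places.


P = e^(-lam) * lam^k / k!
e^(-8.44) ≈ 0.0002160502
lam^k = 8.44^6 ≈ 361455.368736
k! = 6! = 720
P = 0.0002160502 * 361455.368736 / 720 ≈ 0.108462

0.108462


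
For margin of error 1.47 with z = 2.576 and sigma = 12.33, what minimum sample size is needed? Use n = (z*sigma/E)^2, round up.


z*sigma/E = 2.576 * 12.33 / 1.47 = 18906/875 ≈ 21.606857
(z*sigma/E)^2 ≈ 466.856276
round up: n = 467

467


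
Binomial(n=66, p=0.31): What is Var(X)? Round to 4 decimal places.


Var = n*p*(1-p) = 66 * 0.31 * 0.69 = 14.1174

14.1174


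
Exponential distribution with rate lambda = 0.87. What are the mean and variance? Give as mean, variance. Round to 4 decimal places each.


mean = 1/lam, var = 1/lam^2
mean = 1 / 0.87 = 100/87 ≈ 1.149425
lam^2 = 0.87^2 = 0.7569
var = 1 / 0.7569 = 10000/7569 ≈ 1.321178

1.1494, 1.3212


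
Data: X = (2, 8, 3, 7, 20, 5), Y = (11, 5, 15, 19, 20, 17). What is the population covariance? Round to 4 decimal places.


Cov = (1/n)*sum((xi-xbar)(yi-ybar))
n = 6, xbar = 45/6 = 7.5, ybar = 87/6 = 14.5
sum((xi-xbar)(yi-ybar)) = 72.5
Cov = 72.5 / 6 = 145/12 ≈ 12.083333

12.0833


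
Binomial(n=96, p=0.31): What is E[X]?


E[X] = n*p = 96 * 0.31 = 29.76

29.76


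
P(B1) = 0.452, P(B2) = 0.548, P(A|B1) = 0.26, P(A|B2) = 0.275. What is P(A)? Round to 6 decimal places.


P(A) = P(A|B1)*P(B1) + P(A|B2)*P(B2)
P(A|B1)*P(B1) = 0.26 * 0.452 = 0.11752
P(A|B2)*P(B2) = 0.275 * 0.548 = 0.1507
P(A) = 0.11752 + 0.1507 = 0.26822

0.268220


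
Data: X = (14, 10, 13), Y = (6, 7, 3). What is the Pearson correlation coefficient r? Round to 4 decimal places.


r = sum((xi-xbar)(yi-ybar)) / sqrt(sum((xi-xbar)^2) * sum((yi-ybar)^2))
n = 3, xbar = 37/3 ≈ 12.333333, ybar = 16/3 ≈ 5.333333
Sxy = sum((xi-xbar)(yi-ybar)) = -13/3 ≈ -4.333333
Sxx = sum((xi-xbar)^2) = 26/3 ≈ 8.666667
Syy = sum((yi-ybar)^2) = 26/3 ≈ 8.666667
sqrt(Sxx*Syy) = 26/3 ≈ 8.666667
r = Sxy / sqrt(Sxx*Syy) = -4.333333 / 8.666667 = -0.5

-0.5000


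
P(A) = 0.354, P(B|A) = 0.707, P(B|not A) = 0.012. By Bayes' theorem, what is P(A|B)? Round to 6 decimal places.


P(A|B) = P(B|A)*P(A) / P(B), P(B) = P(B|A)*P(A) + P(B|not A)*P(not A)
P(B|A)*P(A) = 0.707 * 0.354 = 0.250278
P(B|not A)*P(not A) = 0.012 * 0.646 = 0.007752
P(B) = 0.250278 + 0.007752 = 0.25803
P(A|B) = 0.250278 / 0.25803 ≈ 0.96995698

0.969957


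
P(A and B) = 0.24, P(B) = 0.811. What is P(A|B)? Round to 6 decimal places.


P(A|B) = P(A and B) / P(B) = 0.24 / 0.811 = 240/811 ≈ 0.29593095

0.295931


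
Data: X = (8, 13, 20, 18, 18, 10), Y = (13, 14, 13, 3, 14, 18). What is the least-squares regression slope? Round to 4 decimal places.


b = sum((xi-xbar)(yi-ybar)) / sum((xi-xbar)^2)
n = 6, xbar = 87/6 = 14.5, ybar = 75/6 = 12.5
Sxy = sum((xi-xbar)(yi-ybar)) = -55.5
Sxx = sum((xi-xbar)^2) = 119.5
b = Sxy / Sxx = -111/239 ≈ -0.464435

-0.4644


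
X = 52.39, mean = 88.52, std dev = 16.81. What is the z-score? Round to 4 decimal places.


z = (X - mu) / sigma
X - mu = 52.39 - 88.52 = -36.13
z = -36.13 / 16.81 = -3613/1681 ≈ -2.149316

-2.1493


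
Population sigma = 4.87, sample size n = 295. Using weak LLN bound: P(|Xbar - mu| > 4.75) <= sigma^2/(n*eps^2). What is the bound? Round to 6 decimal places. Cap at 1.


bound = min(1, sigma^2/(n*eps^2))
sigma^2 = 4.87^2 = 23.7169
n*eps^2 = 295 * 4.75^2 = 295 * 22.5625 = 6655.9375
sigma^2/(n*eps^2) = 23.7169 / 6655.9375 ≈ 0.00356327

0.003563


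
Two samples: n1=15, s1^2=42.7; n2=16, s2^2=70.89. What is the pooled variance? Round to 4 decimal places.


sp^2 = ((n1-1)*s1^2 + (n2-1)*s2^2)/(n1+n2-2)
(n1-1)*s1^2 = 14 * 42.7 = 597.8
(n2-1)*s2^2 = 15 * 70.89 = 1063.35
numerator = 597.8 + 1063.35 = 1661.15
n1+n2-2 = 29
sp^2 = 1661.15 / 29 = 33223/580 ≈ 57.281034

57.2810


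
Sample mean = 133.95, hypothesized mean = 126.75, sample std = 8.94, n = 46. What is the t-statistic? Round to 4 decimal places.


t = (xbar - mu0) / (s/sqrt(n))
xbar - mu0 = 133.95 - 126.75 = 7.2
sqrt(46) ≈ 6.78232998
s/sqrt(n) = 8.94 / 6.78232998 ≈ 1.31813109
t = 7.2 / 1.31813109 ≈ 5.462279

5.4623


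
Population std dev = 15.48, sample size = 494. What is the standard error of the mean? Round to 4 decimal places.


SE = sigma / sqrt(n)
sqrt(494) ≈ 22.226111
SE = 15.48 / 22.226111 ≈ 0.696478

0.6965


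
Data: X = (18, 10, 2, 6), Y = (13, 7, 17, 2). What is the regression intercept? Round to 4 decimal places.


a = ybar - b*xbar, where b = sum((xi-xbar)(yi-ybar)) / sum((xi-xbar)^2)
n = 4, xbar = 36/4 = 9, ybar = 39/4 = 9.75
Sxy = sum((xi-xbar)(yi-ybar)) = -1
Sxx = sum((xi-xbar)^2) = 140
b = Sxy / Sxx = -1/140 ≈ -0.007143
a = 9.75 - (-0.007143) * 9 = 687/70 ≈ 9.814286

9.8143


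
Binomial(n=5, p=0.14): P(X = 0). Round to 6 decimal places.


P = C(n,k) * p^k * (1-p)^(n-k)
C(5,0) = 1
p^k = 0.14^0 = 1
(1-p)^(n-k) = 0.86^5 ≈ 0.4704270
P = 1 * 1 * 0.4704270 ≈ 0.470427

0.470427


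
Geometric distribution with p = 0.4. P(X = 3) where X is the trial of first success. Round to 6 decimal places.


P = (1-p)^(k-1) * p
(1-p)^(k-1) = 0.6^2 = 0.36
P = 0.36 * 0.4 = 0.144

0.144000


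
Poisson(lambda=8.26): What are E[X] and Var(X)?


E[X] = Var(X) = lambda = 8.26

8.26, 8.26


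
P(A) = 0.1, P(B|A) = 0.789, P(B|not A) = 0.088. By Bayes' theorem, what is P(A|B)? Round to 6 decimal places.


P(A|B) = P(B|A)*P(A) / P(B), P(B) = P(B|A)*P(A) + P(B|not A)*P(not A)
P(B|A)*P(A) = 0.789 * 0.1 = 0.0789
P(B|not A)*P(not A) = 0.088 * 0.9 = 0.0792
P(B) = 0.0789 + 0.0792 = 0.1581
P(A|B) = 0.0789 / 0.1581 = 263/527 ≈ 0.49905123

0.499051


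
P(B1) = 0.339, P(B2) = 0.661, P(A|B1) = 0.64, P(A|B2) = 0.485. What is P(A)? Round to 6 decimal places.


P(A) = P(A|B1)*P(B1) + P(A|B2)*P(B2)
P(A|B1)*P(B1) = 0.64 * 0.339 = 0.21696
P(A|B2)*P(B2) = 0.485 * 0.661 = 0.320585
P(A) = 0.21696 + 0.320585 = 0.537545

0.537545


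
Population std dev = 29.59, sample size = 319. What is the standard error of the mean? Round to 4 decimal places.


SE = sigma / sqrt(n)
sqrt(319) ≈ 17.860571
SE = 29.59 / 17.860571 ≈ 1.656722

1.6567


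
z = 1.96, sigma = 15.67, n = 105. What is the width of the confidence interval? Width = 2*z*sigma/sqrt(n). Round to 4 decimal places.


width = 2*z*sigma/sqrt(n)
2*z*sigma = 2 * 1.96 * 15.67 = 61.4264
sqrt(105) ≈ 10.246951
width = 61.4264 / 10.246951 ≈ 5.994603

5.9946


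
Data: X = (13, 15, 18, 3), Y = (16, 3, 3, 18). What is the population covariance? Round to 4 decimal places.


Cov = (1/n)*sum((xi-xbar)(yi-ybar))
n = 4, xbar = 49/4 = 12.25, ybar = 40/4 = 10
sum((xi-xbar)(yi-ybar)) = -129
Cov = -129 / 4 = -32.25

-32.2500


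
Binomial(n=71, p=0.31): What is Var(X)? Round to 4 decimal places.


Var = n*p*(1-p) = 71 * 0.31 * 0.69 = 15.1869

15.1869


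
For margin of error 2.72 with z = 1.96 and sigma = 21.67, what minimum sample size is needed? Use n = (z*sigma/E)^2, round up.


z*sigma/E = 1.96 * 21.67 / 2.72 = 106183/6800 ≈ 15.615147
(z*sigma/E)^2 ≈ 243.832818
round up: n = 244

244


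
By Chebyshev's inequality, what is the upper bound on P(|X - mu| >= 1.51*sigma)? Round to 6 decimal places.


P <= 1/k^2
k^2 = 1.51^2 = 2.2801
1/k^2 = 1 / 2.2801 ≈ 0.43857726

0.438577


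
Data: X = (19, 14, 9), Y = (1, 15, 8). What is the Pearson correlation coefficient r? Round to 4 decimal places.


r = sum((xi-xbar)(yi-ybar)) / sqrt(sum((xi-xbar)^2) * sum((yi-ybar)^2))
n = 3, xbar = 42/3 = 14, ybar = 24/3 = 8
Sxy = sum((xi-xbar)(yi-ybar)) = -35
Sxx = sum((xi-xbar)^2) = 50
Syy = sum((yi-ybar)^2) = 98
sqrt(Sxx*Syy) = 70
r = Sxy / sqrt(Sxx*Syy) = -35 / 70 = -0.5

-0.5000


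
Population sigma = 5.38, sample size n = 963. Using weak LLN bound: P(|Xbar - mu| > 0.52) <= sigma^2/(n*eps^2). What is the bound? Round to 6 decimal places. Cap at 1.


bound = min(1, sigma^2/(n*eps^2))
sigma^2 = 5.38^2 = 28.9444
n*eps^2 = 963 * 0.52^2 = 963 * 0.2704 = 260.3952
sigma^2/(n*eps^2) = 28.9444 / 260.3952 ≈ 0.11115566

0.111156


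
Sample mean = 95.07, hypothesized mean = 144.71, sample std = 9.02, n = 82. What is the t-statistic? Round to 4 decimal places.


t = (xbar - mu0) / (s/sqrt(n))
xbar - mu0 = 95.07 - 144.71 = -49.64
sqrt(82) ≈ 9.05538514
s/sqrt(n) = 9.02 / 9.05538514 ≈ 0.99609237
t = -49.64 / 0.99609237 ≈ -49.834736

-49.8347


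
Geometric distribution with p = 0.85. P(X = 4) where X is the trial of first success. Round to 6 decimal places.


P = (1-p)^(k-1) * p
(1-p)^(k-1) = 0.15^3 = 0.003375
P = 0.003375 * 0.85 = 0.00286875

0.002869


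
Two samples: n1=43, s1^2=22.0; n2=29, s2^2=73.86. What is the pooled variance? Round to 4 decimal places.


sp^2 = ((n1-1)*s1^2 + (n2-1)*s2^2)/(n1+n2-2)
(n1-1)*s1^2 = 42 * 22.0 = 924
(n2-1)*s2^2 = 28 * 73.86 = 2068.08
numerator = 924 + 2068.08 = 2992.08
n1+n2-2 = 70
sp^2 = 2992.08 / 70 = 42.744

42.7440


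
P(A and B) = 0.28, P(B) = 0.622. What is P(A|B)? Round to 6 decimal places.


P(A|B) = P(A and B) / P(B) = 0.28 / 0.622 = 140/311 ≈ 0.45016077

0.450161


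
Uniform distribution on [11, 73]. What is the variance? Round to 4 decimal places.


Var = (b-a)^2 / 12
(b-a)^2 = (73 - 11)^2 = 3844
Var = 3844/12 ≈ 320.333333

320.3333


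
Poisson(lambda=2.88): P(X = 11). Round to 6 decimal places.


P = e^(-lam) * lam^k / k!
e^(-2.88) ≈ 0.05613476
lam^k = 2.88^11 ≈ 113062.182689
k! = 11! = 39916800
P = 0.05613476 * 113062.182689 / 39916800 ≈ 0.000159

0.000159


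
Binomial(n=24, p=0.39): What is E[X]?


E[X] = n*p = 24 * 0.39 = 9.36

9.36


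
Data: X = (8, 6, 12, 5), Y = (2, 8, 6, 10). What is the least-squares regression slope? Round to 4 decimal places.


b = sum((xi-xbar)(yi-ybar)) / sum((xi-xbar)^2)
n = 4, xbar = 31/4 = 7.75, ybar = 26/4 = 6.5
Sxy = sum((xi-xbar)(yi-ybar)) = -15.5
Sxx = sum((xi-xbar)^2) = 28.75
b = Sxy / Sxx = -62/115 ≈ -0.539130

-0.5391


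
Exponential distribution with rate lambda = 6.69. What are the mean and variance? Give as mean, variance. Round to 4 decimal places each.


mean = 1/lam, var = 1/lam^2
mean = 1 / 6.69 = 100/669 ≈ 0.149477
lam^2 = 6.69^2 = 44.7561
var = 1 / 44.7561 ≈ 0.022343

0.1495, 0.0223


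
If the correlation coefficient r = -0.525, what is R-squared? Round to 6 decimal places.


R^2 = r^2 = (-0.525)^2 = 0.275625

0.275625


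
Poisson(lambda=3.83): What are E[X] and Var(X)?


E[X] = Var(X) = lambda = 3.83

3.83, 3.83


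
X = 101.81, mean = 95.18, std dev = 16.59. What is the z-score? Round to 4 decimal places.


z = (X - mu) / sigma
X - mu = 101.81 - 95.18 = 6.63
z = 6.63 / 16.59 = 221/553 ≈ 0.399638

0.3996


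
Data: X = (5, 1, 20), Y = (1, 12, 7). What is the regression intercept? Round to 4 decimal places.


a = ybar - b*xbar, where b = sum((xi-xbar)(yi-ybar)) / sum((xi-xbar)^2)
n = 3, xbar = 26/3 ≈ 8.666667, ybar = 20/3 ≈ 6.666667
Sxy = sum((xi-xbar)(yi-ybar)) = -49/3 ≈ -16.333333
Sxx = sum((xi-xbar)^2) = 602/3 ≈ 200.666667
b = Sxy / Sxx = -7/86 ≈ -0.081395
a = 6.666667 - (-0.081395) * 8.666667 = 317/43 ≈ 7.372093

7.3721


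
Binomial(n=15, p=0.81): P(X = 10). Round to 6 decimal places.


P = C(n,k) * p^k * (1-p)^(n-k)
C(15,10) = 3003
p^k = 0.81^10 ≈ 0.1215767
(1-p)^(n-k) = 0.19^5 = 0.0002476099
P = 3003 * 0.1215767 * 0.0002476099 ≈ 0.090401

0.090401


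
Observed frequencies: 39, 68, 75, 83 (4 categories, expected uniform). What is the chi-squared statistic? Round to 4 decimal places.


chi2 = sum((O-E)^2/E), E = total/4
total = 265, E = 265/4 = 66.25
(39 - 66.25)^2 / 66.25 = 742.5625 / 66.25 = 11881/1060 ≈ 11.208491
(68 - 66.25)^2 / 66.25 = 3.0625 / 66.25 = 49/1060 ≈ 0.046226
(75 - 66.25)^2 / 66.25 = 76.5625 / 66.25 = 245/212 ≈ 1.155660
(83 - 66.25)^2 / 66.25 = 280.5625 / 66.25 = 4489/1060 ≈ 4.234906
chi2 = 4411/265 ≈ 16.645283

16.6453


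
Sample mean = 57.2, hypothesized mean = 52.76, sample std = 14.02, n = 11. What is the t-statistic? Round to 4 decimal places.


t = (xbar - mu0) / (s/sqrt(n))
xbar - mu0 = 57.2 - 52.76 = 4.44
sqrt(11) ≈ 3.31662479
s/sqrt(n) = 14.02 / 3.31662479 ≈ 4.22718905
t = 4.44 / 4.22718905 ≈ 1.050343

1.0503


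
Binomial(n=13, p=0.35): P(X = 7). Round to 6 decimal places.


P = C(n,k) * p^k * (1-p)^(n-k)
C(13,7) = 1716
p^k = 0.35^7 ≈ 0.0006433930
(1-p)^(n-k) = 0.65^6 ≈ 0.07541889
P = 1716 * 0.0006433930 * 0.07541889 ≈ 0.083267

0.083267


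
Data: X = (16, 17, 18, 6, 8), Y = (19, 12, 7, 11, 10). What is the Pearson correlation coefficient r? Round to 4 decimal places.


r = sum((xi-xbar)(yi-ybar)) / sqrt(sum((xi-xbar)^2) * sum((yi-ybar)^2))
n = 5, xbar = 65/5 = 13, ybar = 59/5 = 11.8
Sxy = sum((xi-xbar)(yi-ybar)) = 13
Sxx = sum((xi-xbar)^2) = 124
Syy = sum((yi-ybar)^2) = 78.8
sqrt(Sxx*Syy) ≈ 98.849380
r = Sxy / sqrt(Sxx*Syy) = 13 / 98.849380 ≈ 0.131513

0.1315


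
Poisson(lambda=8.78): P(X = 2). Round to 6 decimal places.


P = e^(-lam) * lam^k / k!
e^(-8.78) ≈ 0.0001537781
lam^k = 8.78^2 = 77.0884
k! = 2! = 2
P = 0.0001537781 * 77.0884 / 2 ≈ 0.005927

0.005927


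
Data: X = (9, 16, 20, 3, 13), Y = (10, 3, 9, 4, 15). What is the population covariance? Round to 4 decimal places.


Cov = (1/n)*sum((xi-xbar)(yi-ybar))
n = 5, xbar = 61/5 = 12.2, ybar = 41/5 = 8.2
sum((xi-xbar)(yi-ybar)) = 24.8
Cov = 24.8 / 5 = 4.96

4.9600


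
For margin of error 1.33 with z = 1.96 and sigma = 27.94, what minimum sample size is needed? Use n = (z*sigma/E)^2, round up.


z*sigma/E = 1.96 * 27.94 / 1.33 = 19558/475 ≈ 41.174737
(z*sigma/E)^2 ≈ 1695.358954
round up: n = 1696

1696


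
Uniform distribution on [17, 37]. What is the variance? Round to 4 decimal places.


Var = (b-a)^2 / 12
(b-a)^2 = (37 - 17)^2 = 400
Var = 400/12 ≈ 33.333333

33.3333


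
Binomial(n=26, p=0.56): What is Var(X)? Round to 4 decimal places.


Var = n*p*(1-p) = 26 * 0.56 * 0.44 = 6.4064

6.4064


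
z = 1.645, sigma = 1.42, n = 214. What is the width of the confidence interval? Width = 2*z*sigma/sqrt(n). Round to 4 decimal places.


width = 2*z*sigma/sqrt(n)
2*z*sigma = 2 * 1.645 * 1.42 = 4.6718
sqrt(214) ≈ 14.628739
width = 4.6718 / 14.628739 ≈ 0.319358

0.3194


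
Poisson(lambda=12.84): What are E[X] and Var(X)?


E[X] = Var(X) = lambda = 12.84

12.84, 12.84


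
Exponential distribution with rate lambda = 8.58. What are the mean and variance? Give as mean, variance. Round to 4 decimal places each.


mean = 1/lam, var = 1/lam^2
mean = 1 / 8.58 = 50/429 ≈ 0.116550
lam^2 = 8.58^2 = 73.6164
var = 1 / 73.6164 ≈ 0.013584

0.1166, 0.0136


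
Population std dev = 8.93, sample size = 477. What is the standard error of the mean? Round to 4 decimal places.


SE = sigma / sqrt(n)
sqrt(477) ≈ 21.840330
SE = 8.93 / 21.840330 ≈ 0.408877

0.4089


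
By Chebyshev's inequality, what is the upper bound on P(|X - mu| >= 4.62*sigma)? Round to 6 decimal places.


P <= 1/k^2
k^2 = 4.62^2 = 21.3444
1/k^2 = 1 / 21.3444 ≈ 0.04685070

0.046851


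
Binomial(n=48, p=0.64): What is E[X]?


E[X] = n*p = 48 * 0.64 = 30.72

30.72


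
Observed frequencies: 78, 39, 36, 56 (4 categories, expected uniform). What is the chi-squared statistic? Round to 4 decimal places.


chi2 = sum((O-E)^2/E), E = total/4
total = 209, E = 209/4 = 52.25
(78 - 52.25)^2 / 52.25 = 663.0625 / 52.25 = 10609/836 ≈ 12.690191
(39 - 52.25)^2 / 52.25 = 175.5625 / 52.25 = 2809/836 ≈ 3.360048
(36 - 52.25)^2 / 52.25 = 264.0625 / 52.25 = 4225/836 ≈ 5.053828
(56 - 52.25)^2 / 52.25 = 14.0625 / 52.25 = 225/836 ≈ 0.269139
chi2 = 4467/209 ≈ 21.373206

21.3732


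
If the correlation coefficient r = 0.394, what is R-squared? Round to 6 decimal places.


R^2 = r^2 = (0.394)^2 = 0.155236

0.155236


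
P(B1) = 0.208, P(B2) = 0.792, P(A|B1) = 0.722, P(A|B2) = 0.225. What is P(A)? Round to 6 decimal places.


P(A) = P(A|B1)*P(B1) + P(A|B2)*P(B2)
P(A|B1)*P(B1) = 0.722 * 0.208 = 0.150176
P(A|B2)*P(B2) = 0.225 * 0.792 = 0.1782
P(A) = 0.150176 + 0.1782 = 0.328376

0.328376


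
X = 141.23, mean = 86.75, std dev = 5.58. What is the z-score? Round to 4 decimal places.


z = (X - mu) / sigma
X - mu = 141.23 - 86.75 = 54.48
z = 54.48 / 5.58 = 908/93 ≈ 9.763441

9.7634


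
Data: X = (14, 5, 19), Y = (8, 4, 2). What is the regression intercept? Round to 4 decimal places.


a = ybar - b*xbar, where b = sum((xi-xbar)(yi-ybar)) / sum((xi-xbar)^2)
n = 3, xbar = 38/3 ≈ 12.666667, ybar = 14/3 ≈ 4.666667
Sxy = sum((xi-xbar)(yi-ybar)) = -22/3 ≈ -7.333333
Sxx = sum((xi-xbar)^2) = 302/3 ≈ 100.666667
b = Sxy / Sxx = -11/151 ≈ -0.072848
a = 4.666667 - (-0.072848) * 12.666667 = 844/151 ≈ 5.589404

5.5894


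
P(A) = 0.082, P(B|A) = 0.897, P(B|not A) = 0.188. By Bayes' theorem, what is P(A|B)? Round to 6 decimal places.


P(A|B) = P(B|A)*P(A) / P(B), P(B) = P(B|A)*P(A) + P(B|not A)*P(not A)
P(B|A)*P(A) = 0.897 * 0.082 = 0.073554
P(B|not A)*P(not A) = 0.188 * 0.918 = 0.172584
P(B) = 0.073554 + 0.172584 = 0.246138
P(A|B) = 0.073554 / 0.246138 ≈ 0.29883236

0.298832
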